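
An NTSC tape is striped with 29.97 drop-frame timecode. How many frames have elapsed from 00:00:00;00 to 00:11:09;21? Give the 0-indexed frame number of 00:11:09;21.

20071

Complete 10-minute blocks: 1, each 17982 frames → 17982.
Remaining 1 whole minute in the current block: 1800 + 0 × 1798 = 1800 frames.
Within the current minute: 9 × 30 + 21 − 2 = 289 (labels ;00/;01 skipped at this minute). Total = 17982 + 1800 + 289 = 20071.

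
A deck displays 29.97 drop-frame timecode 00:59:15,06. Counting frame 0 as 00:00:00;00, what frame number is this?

Complete 10-minute blocks: 5, each 17982 frames → 89910.
Remaining 9 whole minutes in the current block: 1800 + 8 × 1798 = 16184 frames.
Within the current minute: 15 × 30 + 6 − 2 = 454 (labels ;00/;01 skipped at this minute). Total = 89910 + 16184 + 454 = 106548.

106548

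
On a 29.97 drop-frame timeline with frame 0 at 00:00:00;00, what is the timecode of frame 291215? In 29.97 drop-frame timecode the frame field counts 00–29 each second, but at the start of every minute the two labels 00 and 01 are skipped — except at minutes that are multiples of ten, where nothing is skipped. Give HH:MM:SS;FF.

02:41:56;25

Ten DF minutes hold 17982 frames, so frame 291215 lies in block 16 (frames 287712–305693) with 3503 frames into that block.
The block's first minute is 1800 frames and the rest 1798 each; 3503 frames reaches minute 1, so 16 × 18 + 1 × 2 = 290 labels have been skipped so far.
Adding those back, label number 291215 + 290 = 291505 at 30 labels/s is 9716 s + 25 f = 2 h 41 min 56 s frame 25, i.e. 02:41:56;25.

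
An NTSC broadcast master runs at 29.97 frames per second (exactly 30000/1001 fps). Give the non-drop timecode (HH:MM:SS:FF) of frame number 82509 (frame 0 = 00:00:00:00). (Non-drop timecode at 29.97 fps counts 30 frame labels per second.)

82509 ÷ 30 = 2750 full seconds, remainder 9 frames.
2750 s = 0 h 45 min 50 s.
Timecode: 00:45:50:09.

00:45:50:09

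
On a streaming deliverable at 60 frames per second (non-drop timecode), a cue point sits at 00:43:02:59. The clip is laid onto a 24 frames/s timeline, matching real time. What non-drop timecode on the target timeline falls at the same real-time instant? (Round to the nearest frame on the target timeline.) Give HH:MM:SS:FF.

00:43:03:00

Source frame index: (0×3600 + 43×60 + 2) × 60 + 59 = 154979.
Real time: 154979 / (60) = 154979/60 s.
Target frame: (154979/60) × (24) = 309958/5 ≈ 61991.600 → 61992.
At 24 labels/s: frame 61992 → 00:43:03:00.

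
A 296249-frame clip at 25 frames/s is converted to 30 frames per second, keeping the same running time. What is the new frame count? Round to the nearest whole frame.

Frames at target rate = 296249 × (30) / (25) = 1777494/5 ≈ 355498.800.
Nearest whole frame: 355499.

355499 frames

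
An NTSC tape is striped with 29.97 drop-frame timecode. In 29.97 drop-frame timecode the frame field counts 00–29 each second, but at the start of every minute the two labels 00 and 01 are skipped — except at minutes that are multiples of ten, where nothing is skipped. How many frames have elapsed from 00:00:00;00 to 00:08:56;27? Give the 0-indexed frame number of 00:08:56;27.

Complete 10-minute blocks: 0, each 17982 frames → 0.
Remaining 8 whole minutes in the current block: 1800 + 7 × 1798 = 14386 frames.
Within the current minute: 56 × 30 + 27 − 2 = 1705 (labels ;00/;01 skipped at this minute). Total = 0 + 14386 + 1705 = 16091.

16091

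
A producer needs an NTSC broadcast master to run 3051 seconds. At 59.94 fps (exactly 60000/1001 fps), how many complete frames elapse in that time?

182877 frames

Frames = 3051 × 60000/1001 = 183060000/1001 ≈ 182877.1229.
Complete frames: 182877.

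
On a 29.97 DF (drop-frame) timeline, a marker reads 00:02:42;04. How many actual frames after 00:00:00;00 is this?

Complete 10-minute blocks: 0, each 17982 frames → 0.
Remaining 2 whole minutes in the current block: 1800 + 1 × 1798 = 3598 frames.
Within the current minute: 42 × 30 + 4 − 2 = 1262 (labels ;00/;01 skipped at this minute). Total = 0 + 3598 + 1262 = 4860.

4860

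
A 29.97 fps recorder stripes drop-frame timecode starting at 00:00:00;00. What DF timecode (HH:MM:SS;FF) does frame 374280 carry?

03:28:08;16

Each 10-minute DF block holds 10 × 60 × 30 − 9 × 2 = 17982 frames. 374280 ÷ 17982 → 20 full blocks, remainder 14640.
Within the partial block the first minute is 1800 frames and each further minute 1798, so 8 further minute boundaries passed. Total skipped labels = 18 × 20 + 2 × 8 = 376.
Non-drop label index = 374280 + 376 = 374656; at 30 labels/s that is 03:28:08:16, i.e. DF 03:28:08;16.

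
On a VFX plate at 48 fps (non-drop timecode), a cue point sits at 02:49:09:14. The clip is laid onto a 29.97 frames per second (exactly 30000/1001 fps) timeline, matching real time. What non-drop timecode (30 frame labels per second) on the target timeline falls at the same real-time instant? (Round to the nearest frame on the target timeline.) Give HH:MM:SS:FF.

02:48:59:05

Source frame index: (2×3600 + 49×60 + 9) × 48 + 14 = 487166.
Real time: 487166 / (48) = 243583/24 s.
Target frame: (243583/24) × (30000/1001) = 304478750/1001 ≈ 304174.575 → 304175.
At 30 labels/s: frame 304175 → 02:48:59:05.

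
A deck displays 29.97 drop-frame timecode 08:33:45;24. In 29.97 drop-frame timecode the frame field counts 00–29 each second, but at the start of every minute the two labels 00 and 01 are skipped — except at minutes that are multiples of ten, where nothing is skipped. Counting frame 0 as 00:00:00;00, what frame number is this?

923850

As if non-drop at 30 labels/s: (8 × 3600 + 33 × 60 + 45) × 30 + 24 = 924774.
Minute boundaries passed: 513; those not divisible by 10: 513 − 51 = 462; dropped labels = 2 × 462 = 924.
Actual frame index = 924774 − 924 = 923850.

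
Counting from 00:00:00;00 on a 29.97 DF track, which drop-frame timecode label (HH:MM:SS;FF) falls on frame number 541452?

05:01:06;14

Each 10-minute DF block holds 10 × 60 × 30 − 9 × 2 = 17982 frames. 541452 ÷ 17982 → 30 full blocks, remainder 1992.
Within the partial block the first minute is 1800 frames and each further minute 1798, so 1 further minute boundary passed. Total skipped labels = 18 × 30 + 2 × 1 = 542.
Non-drop label index = 541452 + 542 = 541994; at 30 labels/s that is 05:01:06:14, i.e. DF 05:01:06;14.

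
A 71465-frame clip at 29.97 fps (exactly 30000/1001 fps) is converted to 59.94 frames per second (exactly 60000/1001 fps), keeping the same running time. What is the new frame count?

Target frames = source frames × (target rate / source rate) = 71465 × (60000/1001)/(30000/1001) = 71465 × 2 = 142930.

142930 frames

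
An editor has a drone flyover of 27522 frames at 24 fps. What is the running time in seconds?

Running time = 27522 / (24) = 1146.75 s.

1146.75 seconds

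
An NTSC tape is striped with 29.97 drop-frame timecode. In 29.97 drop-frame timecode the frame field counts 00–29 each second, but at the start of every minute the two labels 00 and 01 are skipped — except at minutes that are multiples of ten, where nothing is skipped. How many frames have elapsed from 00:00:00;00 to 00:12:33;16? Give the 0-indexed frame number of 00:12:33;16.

22584

As if non-drop at 30 labels/s: (0 × 3600 + 12 × 60 + 33) × 30 + 16 = 22606.
Minute boundaries passed: 12; those not divisible by 10: 12 − 1 = 11; dropped labels = 2 × 11 = 22.
Actual frame index = 22606 − 22 = 22584.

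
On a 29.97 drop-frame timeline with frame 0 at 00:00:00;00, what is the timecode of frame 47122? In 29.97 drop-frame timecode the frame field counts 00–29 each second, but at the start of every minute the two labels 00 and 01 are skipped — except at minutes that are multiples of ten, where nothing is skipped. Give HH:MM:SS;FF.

Each 10-minute DF block holds 10 × 60 × 30 − 9 × 2 = 17982 frames. 47122 ÷ 17982 → 2 full blocks, remainder 11158.
Within the partial block the first minute is 1800 frames and each further minute 1798, so 6 further minute boundaries passed. Total skipped labels = 18 × 2 + 2 × 6 = 48.
Non-drop label index = 47122 + 48 = 47170; at 30 labels/s that is 00:26:12:10, i.e. DF 00:26:12;10.

00:26:12;10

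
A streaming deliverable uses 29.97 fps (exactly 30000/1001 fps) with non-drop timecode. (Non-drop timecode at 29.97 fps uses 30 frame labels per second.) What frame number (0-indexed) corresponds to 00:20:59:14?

37784

Total seconds to the label: (0 × 3600 + 20 × 60 + 59) = 1259.
Frame index = 1259 × 30 + 14 = 37784.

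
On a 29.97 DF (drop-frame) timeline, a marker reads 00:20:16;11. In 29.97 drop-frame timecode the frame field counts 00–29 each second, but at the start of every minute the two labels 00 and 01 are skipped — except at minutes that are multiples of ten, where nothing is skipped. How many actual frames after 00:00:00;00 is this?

As if non-drop at 30 labels/s: (0 × 3600 + 20 × 60 + 16) × 30 + 11 = 36491.
Minute boundaries passed: 20; those not divisible by 10: 20 − 2 = 18; dropped labels = 2 × 18 = 36.
Actual frame index = 36491 − 36 = 36455.

36455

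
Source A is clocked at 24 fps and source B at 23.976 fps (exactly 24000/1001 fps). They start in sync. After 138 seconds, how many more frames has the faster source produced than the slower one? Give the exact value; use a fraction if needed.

3312/1001 frames

A emits 24 × 138 = 3312 frames; B emits 24000/1001 × 138 = 3312000/1001.
Difference = 3312/1001 frames (≈ 3.3087); B is behind A.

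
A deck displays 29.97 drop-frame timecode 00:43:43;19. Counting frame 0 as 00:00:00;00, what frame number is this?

Complete 10-minute blocks: 4, each 17982 frames → 71928.
Remaining 3 whole minutes in the current block: 1800 + 2 × 1798 = 5396 frames.
Within the current minute: 43 × 30 + 19 − 2 = 1307 (labels ;00/;01 skipped at this minute). Total = 71928 + 5396 + 1307 = 78631.

78631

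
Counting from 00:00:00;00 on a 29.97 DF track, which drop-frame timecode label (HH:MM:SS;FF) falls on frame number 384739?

03:33:57;13

Each 10-minute DF block holds 10 × 60 × 30 − 9 × 2 = 17982 frames. 384739 ÷ 17982 → 21 full blocks, remainder 7117.
Within the partial block the first minute is 1800 frames and each further minute 1798, so 3 further minute boundaries passed. Total skipped labels = 18 × 21 + 2 × 3 = 384.
Non-drop label index = 384739 + 384 = 385123; at 30 labels/s that is 03:33:57:13, i.e. DF 03:33:57;13.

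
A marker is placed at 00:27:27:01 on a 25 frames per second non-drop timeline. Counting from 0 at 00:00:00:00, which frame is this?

frame 41176

Total seconds to the label: (0 × 3600 + 27 × 60 + 27) = 1647.
Frame index = 1647 × 25 + 1 = 41176.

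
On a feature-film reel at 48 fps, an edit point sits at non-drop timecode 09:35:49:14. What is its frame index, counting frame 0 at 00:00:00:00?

frame 1658366

Total seconds to the label: (9 × 3600 + 35 × 60 + 49) = 34549.
Frame index = 34549 × 48 + 14 = 1658366.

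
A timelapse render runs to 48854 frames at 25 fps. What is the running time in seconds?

1954.16 seconds

Running time = 48854 / (25) = 1954.16 s.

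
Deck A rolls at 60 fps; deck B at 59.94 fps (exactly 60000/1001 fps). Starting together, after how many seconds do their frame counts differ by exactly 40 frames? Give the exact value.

2002/3 seconds

The gap grows by |60000/1001 − 60| = 60/1001 frames per second.
Time for a 40-frame gap: 40 ÷ (60/1001) = 2002/3 s.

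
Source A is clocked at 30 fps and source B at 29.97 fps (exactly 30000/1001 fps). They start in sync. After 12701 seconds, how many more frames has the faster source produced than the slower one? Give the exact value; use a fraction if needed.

A emits 30 × 12701 = 381030 frames; B emits 30000/1001 × 12701 = 29310000/77.
Difference = 29310/77 frames (≈ 380.6494); B is behind A.

29310/77 frames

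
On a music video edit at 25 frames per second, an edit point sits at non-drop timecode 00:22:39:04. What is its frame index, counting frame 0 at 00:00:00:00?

frame 33979

Total seconds to the label: (0 × 3600 + 22 × 60 + 39) = 1359.
Frame index = 1359 × 25 + 4 = 33979.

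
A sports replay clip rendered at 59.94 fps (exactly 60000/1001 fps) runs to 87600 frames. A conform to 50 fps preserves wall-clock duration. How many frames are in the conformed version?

Target frames = source frames × (target rate / source rate) = 87600 × (50)/(60000/1001) = 87600 × 1001/1200 = 73073.

73073 frames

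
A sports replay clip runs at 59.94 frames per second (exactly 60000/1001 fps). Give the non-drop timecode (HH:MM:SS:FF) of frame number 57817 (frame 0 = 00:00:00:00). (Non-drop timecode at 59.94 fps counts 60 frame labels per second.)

57817 ÷ 60 = 963 full seconds, remainder 37 frames.
963 s = 0 h 16 min 3 s.
Timecode: 00:16:03:37.

00:16:03:37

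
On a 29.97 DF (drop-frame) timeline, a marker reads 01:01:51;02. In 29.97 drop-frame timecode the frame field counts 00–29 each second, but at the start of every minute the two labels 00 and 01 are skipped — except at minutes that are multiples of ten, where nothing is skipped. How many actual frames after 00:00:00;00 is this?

As if non-drop at 30 labels/s: (1 × 3600 + 1 × 60 + 51) × 30 + 2 = 111332.
Minute boundaries passed: 61; those not divisible by 10: 61 − 6 = 55; dropped labels = 2 × 55 = 110.
Actual frame index = 111332 − 110 = 111222.

111222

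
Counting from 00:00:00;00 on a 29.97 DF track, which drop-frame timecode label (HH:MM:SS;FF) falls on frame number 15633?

Each 10-minute DF block holds 10 × 60 × 30 − 9 × 2 = 17982 frames. 15633 ÷ 17982 → 0 full blocks, remainder 15633.
Within the partial block the first minute is 1800 frames and each further minute 1798, so 8 further minute boundaries passed. Total skipped labels = 18 × 0 + 2 × 8 = 16.
Non-drop label index = 15633 + 16 = 15649; at 30 labels/s that is 00:08:41:19, i.e. DF 00:08:41;19.

00:08:41;19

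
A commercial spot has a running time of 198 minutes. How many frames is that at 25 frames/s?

198 min = 11880 s.
Frames = 11880 × 25 = 297000.

297000 frames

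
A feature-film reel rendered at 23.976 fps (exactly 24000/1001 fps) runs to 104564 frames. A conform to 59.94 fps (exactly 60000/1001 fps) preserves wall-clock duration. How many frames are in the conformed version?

261410 frames

Target frames = source frames × (target rate / source rate) = 104564 × (60000/1001)/(24000/1001) = 104564 × 5/2 = 261410.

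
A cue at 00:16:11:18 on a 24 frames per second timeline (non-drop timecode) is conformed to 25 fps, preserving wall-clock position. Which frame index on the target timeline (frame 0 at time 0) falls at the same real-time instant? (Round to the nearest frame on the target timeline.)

frame 24294

Source frame index: (0×3600 + 16×60 + 11) × 24 + 18 = 23322.
Real time: 23322 / (24) = 3887/4 s.
Target frame: (3887/4) × (25) = 97175/4 ≈ 24293.750 → 24294.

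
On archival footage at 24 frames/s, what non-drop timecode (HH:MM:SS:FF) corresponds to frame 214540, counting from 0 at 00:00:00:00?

214540 ÷ 24 = 8939 full seconds, remainder 4 frames.
8939 s = 2 h 28 min 59 s.
Timecode: 02:28:59:04.

02:28:59:04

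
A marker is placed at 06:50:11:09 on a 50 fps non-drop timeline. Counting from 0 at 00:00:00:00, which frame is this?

Total seconds to the label: (6 × 3600 + 50 × 60 + 11) = 24611.
Frame index = 24611 × 50 + 9 = 1230559.

frame 1230559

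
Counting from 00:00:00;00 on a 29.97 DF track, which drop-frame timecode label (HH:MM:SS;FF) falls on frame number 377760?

Ten DF minutes hold 17982 frames, so frame 377760 lies in block 21 (frames 377622–395603) with 138 frames into that block.
The block's first minute is 1800 frames and the rest 1798 each; 138 frames reaches minute 0, so 21 × 18 + 0 × 2 = 378 labels have been skipped so far.
Adding those back, label number 377760 + 378 = 378138 at 30 labels/s is 12604 s + 18 f = 3 h 30 min 4 s frame 18, i.e. 03:30:04;18.

03:30:04;18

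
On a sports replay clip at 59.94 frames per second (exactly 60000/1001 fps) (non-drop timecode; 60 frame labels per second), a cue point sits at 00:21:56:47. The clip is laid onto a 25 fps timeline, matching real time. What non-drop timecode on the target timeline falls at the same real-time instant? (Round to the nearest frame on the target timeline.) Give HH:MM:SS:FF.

00:21:58:03

Source frame index: (0×3600 + 21×60 + 56) × 60 + 47 = 79007.
Real time: 79007 / (60000/1001) = 79086007/60000 s.
Target frame: (79086007/60000) × (25) = 79086007/2400 ≈ 32952.503 → 32953.
At 25 labels/s: frame 32953 → 00:21:58:03.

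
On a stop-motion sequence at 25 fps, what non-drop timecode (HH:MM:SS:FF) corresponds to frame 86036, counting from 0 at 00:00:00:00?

86036 ÷ 25 = 3441 full seconds, remainder 11 frames.
3441 s = 0 h 57 min 21 s.
Timecode: 00:57:21:11.

00:57:21:11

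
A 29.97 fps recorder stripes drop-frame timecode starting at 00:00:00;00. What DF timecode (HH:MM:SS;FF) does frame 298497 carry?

Ten DF minutes hold 17982 frames, so frame 298497 lies in block 16 (frames 287712–305693) with 10785 frames into that block.
The block's first minute is 1800 frames and the rest 1798 each; 10785 frames reaches minute 5, so 16 × 18 + 5 × 2 = 298 labels have been skipped so far.
Adding those back, label number 298497 + 298 = 298795 at 30 labels/s is 9959 s + 25 f = 2 h 45 min 59 s frame 25, i.e. 02:45:59;25.

02:45:59;25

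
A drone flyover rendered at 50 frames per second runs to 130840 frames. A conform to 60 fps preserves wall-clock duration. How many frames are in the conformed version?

Target frames = source frames × (target rate / source rate) = 130840 × (60)/(50) = 130840 × 6/5 = 157008.

157008 frames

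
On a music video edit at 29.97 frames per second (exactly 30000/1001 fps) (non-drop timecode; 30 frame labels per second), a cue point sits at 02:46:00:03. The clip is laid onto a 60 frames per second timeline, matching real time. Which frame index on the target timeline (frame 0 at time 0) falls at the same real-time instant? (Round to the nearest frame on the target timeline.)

Source frame index: (2×3600 + 46×60 + 0) × 30 + 3 = 298803.
Real time: 298803 / (30000/1001) = 99700601/10000 s.
Target frame: (99700601/10000) × (60) = 299101803/500 ≈ 598203.606 → 598204.

frame 598204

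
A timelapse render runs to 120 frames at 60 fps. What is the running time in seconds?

Running time = 120 / (60) = 2 s.

2 seconds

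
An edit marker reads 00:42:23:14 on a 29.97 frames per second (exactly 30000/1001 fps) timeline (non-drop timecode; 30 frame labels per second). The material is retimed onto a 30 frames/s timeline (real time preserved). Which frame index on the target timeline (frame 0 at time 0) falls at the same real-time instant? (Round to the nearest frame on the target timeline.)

frame 76380

Source frame index: (0×3600 + 42×60 + 23) × 30 + 14 = 76304.
Real time: 76304 / (30000/1001) = 4773769/1875 s.
Target frame: (4773769/1875) × (30) = 9547538/125 ≈ 76380.304 → 76380.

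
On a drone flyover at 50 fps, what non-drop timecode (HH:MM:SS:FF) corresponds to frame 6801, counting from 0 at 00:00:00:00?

00:02:16:01

6801 ÷ 50 = 136 full seconds, remainder 1 frame.
136 s = 0 h 2 min 16 s.
Timecode: 00:02:16:01.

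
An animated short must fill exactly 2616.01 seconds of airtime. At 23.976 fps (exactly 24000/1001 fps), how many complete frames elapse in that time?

62721 frames

Frames = 2616.01 × 24000/1001 = 62784240/1001 ≈ 62721.5185.
Complete frames: 62721.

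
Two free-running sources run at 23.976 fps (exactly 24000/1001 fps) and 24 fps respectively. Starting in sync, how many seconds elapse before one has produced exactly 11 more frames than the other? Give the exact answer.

11011/24 seconds

The gap grows by |24 − 24000/1001| = 24/1001 frames per second.
Time for a 11-frame gap: 11 ÷ (24/1001) = 11011/24 s.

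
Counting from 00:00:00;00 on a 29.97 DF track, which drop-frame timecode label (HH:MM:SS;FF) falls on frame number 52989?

Ten DF minutes hold 17982 frames, so frame 52989 lies in block 2 (frames 35964–53945) with 17025 frames into that block.
The block's first minute is 1800 frames and the rest 1798 each; 17025 frames reaches minute 9, so 2 × 18 + 9 × 2 = 54 labels have been skipped so far.
Adding those back, label number 52989 + 54 = 53043 at 30 labels/s is 1768 s + 3 f = 0 h 29 min 28 s frame 3, i.e. 00:29:28;03.

00:29:28;03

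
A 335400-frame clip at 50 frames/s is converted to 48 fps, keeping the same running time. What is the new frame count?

321984 frames

Frames at target rate = 335400 × (48) / (50) = 321984.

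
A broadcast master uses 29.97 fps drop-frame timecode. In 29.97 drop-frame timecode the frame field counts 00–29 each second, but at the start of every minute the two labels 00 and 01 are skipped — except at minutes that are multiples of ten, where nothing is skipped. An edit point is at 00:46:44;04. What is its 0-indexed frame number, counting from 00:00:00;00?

As if non-drop at 30 labels/s: (0 × 3600 + 46 × 60 + 44) × 30 + 4 = 84124.
Minute boundaries passed: 46; those not divisible by 10: 46 − 4 = 42; dropped labels = 2 × 42 = 84.
Actual frame index = 84124 − 84 = 84040.

84040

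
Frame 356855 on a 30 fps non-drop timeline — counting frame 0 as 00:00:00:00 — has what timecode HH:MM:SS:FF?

03:18:15:05

356855 ÷ 30 = 11895 full seconds, remainder 5 frames.
11895 s = 3 h 18 min 15 s.
Timecode: 03:18:15:05.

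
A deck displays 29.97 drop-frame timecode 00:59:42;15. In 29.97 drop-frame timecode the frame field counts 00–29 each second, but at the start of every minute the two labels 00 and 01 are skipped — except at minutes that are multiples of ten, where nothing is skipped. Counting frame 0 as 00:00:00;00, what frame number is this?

107367

Complete 10-minute blocks: 5, each 17982 frames → 89910.
Remaining 9 whole minutes in the current block: 1800 + 8 × 1798 = 16184 frames.
Within the current minute: 42 × 30 + 15 − 2 = 1273 (labels ;00/;01 skipped at this minute). Total = 89910 + 16184 + 1273 = 107367.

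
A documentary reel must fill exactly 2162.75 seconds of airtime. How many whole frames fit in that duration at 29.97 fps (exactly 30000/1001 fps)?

64817 frames

Frames = 2162.75 × 30000/1001 = 64882500/1001 ≈ 64817.6823.
Complete frames: 64817.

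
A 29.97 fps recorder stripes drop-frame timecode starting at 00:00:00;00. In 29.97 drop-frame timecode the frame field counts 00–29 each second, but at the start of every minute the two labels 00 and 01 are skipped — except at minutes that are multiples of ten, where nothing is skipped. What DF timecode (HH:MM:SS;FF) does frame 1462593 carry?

Ten DF minutes hold 17982 frames, so frame 1462593 lies in block 81 (frames 1456542–1474523) with 6051 frames into that block.
The block's first minute is 1800 frames and the rest 1798 each; 6051 frames reaches minute 3, so 81 × 18 + 3 × 2 = 1464 labels have been skipped so far.
Adding those back, label number 1462593 + 1464 = 1464057 at 30 labels/s is 48801 s + 27 f = 13 h 33 min 21 s frame 27, i.e. 13:33:21;27.

13:33:21;27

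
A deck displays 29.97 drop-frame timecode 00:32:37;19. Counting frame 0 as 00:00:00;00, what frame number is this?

As if non-drop at 30 labels/s: (0 × 3600 + 32 × 60 + 37) × 30 + 19 = 58729.
Minute boundaries passed: 32; those not divisible by 10: 32 − 3 = 29; dropped labels = 2 × 29 = 58.
Actual frame index = 58729 − 58 = 58671.

58671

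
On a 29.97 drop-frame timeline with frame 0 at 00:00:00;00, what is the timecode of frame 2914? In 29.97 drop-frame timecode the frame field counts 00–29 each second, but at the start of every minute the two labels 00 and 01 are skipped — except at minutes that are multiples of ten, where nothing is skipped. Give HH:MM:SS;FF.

00:01:37;06

Each 10-minute DF block holds 10 × 60 × 30 − 9 × 2 = 17982 frames. 2914 ÷ 17982 → 0 full blocks, remainder 2914.
Within the partial block the first minute is 1800 frames and each further minute 1798, so 1 further minute boundary passed. Total skipped labels = 18 × 0 + 2 × 1 = 2.
Non-drop label index = 2914 + 2 = 2916; at 30 labels/s that is 00:01:37:06, i.e. DF 00:01:37;06.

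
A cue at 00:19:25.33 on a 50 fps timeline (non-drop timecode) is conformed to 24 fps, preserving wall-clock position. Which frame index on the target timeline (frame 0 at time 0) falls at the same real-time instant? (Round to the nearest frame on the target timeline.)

Source frame index: (0×3600 + 19×60 + 25) × 50 + 33 = 58283.
Real time: 58283 / (50) = 58283/50 s.
Target frame: (58283/50) × (24) = 699396/25 ≈ 27975.840 → 27976.

frame 27976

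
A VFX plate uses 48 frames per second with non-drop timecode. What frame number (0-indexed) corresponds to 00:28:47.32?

frame 82928

Total seconds to the label: (0 × 3600 + 28 × 60 + 47) = 1727.
Frame index = 1727 × 48 + 32 = 82928.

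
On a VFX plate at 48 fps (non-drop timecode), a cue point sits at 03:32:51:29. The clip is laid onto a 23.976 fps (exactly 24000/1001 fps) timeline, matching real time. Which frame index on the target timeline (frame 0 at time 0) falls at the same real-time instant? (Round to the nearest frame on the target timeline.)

frame 306212

Source frame index: (3×3600 + 32×60 + 51) × 48 + 29 = 613037.
Real time: 613037 / (48) = 613037/48 s.
Target frame: (613037/48) × (24000/1001) = 306518500/1001 ≈ 306212.288 → 306212.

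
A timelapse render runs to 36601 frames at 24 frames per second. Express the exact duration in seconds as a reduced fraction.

36601/24 seconds

Running time = 36601 ÷ (24) = 36601 × 1/24 = 36601/24 s.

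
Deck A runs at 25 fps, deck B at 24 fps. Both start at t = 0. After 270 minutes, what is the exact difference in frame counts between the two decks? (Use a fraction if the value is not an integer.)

270 min = 16200 s.
A emits 25 × 16200 = 405000 frames; B emits 24 × 16200 = 388800.
Difference = 16200 frames; B is behind A.

16200 frames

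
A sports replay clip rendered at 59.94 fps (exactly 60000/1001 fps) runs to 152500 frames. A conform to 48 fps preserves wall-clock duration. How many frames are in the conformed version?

Target frames = source frames × (target rate / source rate) = 152500 × (48)/(60000/1001) = 152500 × 1001/1250 = 122122.

122122 frames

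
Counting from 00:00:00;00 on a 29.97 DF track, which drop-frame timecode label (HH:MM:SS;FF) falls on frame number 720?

Each 10-minute DF block holds 10 × 60 × 30 − 9 × 2 = 17982 frames. 720 ÷ 17982 → 0 full blocks, remainder 720.
Within the partial block the first minute is 1800 frames and each further minute 1798, so 0 further minute boundaries passed. Total skipped labels = 18 × 0 + 2 × 0 = 0.
Non-drop label index = 720 + 0 = 720; at 30 labels/s that is 00:00:24:00, i.e. DF 00:00:24;00.

00:00:24;00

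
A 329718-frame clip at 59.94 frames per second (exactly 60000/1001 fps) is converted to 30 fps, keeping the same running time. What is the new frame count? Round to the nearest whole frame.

165024 frames

Frames at target rate = 329718 × (30) / (60000/1001) = 165023859/1000 ≈ 165023.859.
Nearest whole frame: 165024.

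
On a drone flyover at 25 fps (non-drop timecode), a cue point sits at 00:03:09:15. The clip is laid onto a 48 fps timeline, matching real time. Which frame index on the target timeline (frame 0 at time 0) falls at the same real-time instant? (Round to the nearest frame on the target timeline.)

Source frame index: (0×3600 + 3×60 + 9) × 25 + 15 = 4740.
Real time: 4740 / (25) = 948/5 s.
Target frame: (948/5) × (48) = 45504/5 ≈ 9100.800 → 9101.

frame 9101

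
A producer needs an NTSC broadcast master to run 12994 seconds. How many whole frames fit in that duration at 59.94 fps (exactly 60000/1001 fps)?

Frames = 12994 × 60000/1001 = 779640000/1001 ≈ 778861.1389.
Complete frames: 778861.

778861 frames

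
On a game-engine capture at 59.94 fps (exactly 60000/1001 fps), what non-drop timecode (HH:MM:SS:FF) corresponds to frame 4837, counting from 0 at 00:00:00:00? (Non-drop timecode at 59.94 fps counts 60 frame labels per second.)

00:01:20:37

4837 ÷ 60 = 80 full seconds, remainder 37 frames.
80 s = 0 h 1 min 20 s.
Timecode: 00:01:20:37.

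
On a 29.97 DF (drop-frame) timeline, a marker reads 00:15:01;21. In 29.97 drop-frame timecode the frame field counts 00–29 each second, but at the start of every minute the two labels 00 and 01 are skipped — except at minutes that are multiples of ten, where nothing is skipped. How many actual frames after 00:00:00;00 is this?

Complete 10-minute blocks: 1, each 17982 frames → 17982.
Remaining 5 whole minutes in the current block: 1800 + 4 × 1798 = 8992 frames.
Within the current minute: 1 × 30 + 21 − 2 = 49 (labels ;00/;01 skipped at this minute). Total = 17982 + 8992 + 49 = 27023.

27023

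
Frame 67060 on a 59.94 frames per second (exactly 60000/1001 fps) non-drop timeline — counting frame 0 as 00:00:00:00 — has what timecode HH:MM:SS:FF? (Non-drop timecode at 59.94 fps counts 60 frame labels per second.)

00:18:37:40

67060 ÷ 60 = 1117 full seconds, remainder 40 frames.
1117 s = 0 h 18 min 37 s.
Timecode: 00:18:37:40.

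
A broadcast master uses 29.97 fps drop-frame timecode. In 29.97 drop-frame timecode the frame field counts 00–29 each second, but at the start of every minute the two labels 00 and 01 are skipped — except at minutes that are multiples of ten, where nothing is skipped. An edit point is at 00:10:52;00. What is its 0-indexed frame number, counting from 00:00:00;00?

19542

As if non-drop at 30 labels/s: (0 × 3600 + 10 × 60 + 52) × 30 + 0 = 19560.
Minute boundaries passed: 10; those not divisible by 10: 10 − 1 = 9; dropped labels = 2 × 9 = 18.
Actual frame index = 19560 − 18 = 19542.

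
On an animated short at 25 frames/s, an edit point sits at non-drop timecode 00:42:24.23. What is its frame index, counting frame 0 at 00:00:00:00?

Total seconds to the label: (0 × 3600 + 42 × 60 + 24) = 2544.
Frame index = 2544 × 25 + 23 = 63623.

frame 63623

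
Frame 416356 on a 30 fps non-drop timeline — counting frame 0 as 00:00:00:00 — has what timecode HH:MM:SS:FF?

416356 ÷ 30 = 13878 full seconds, remainder 16 frames.
13878 s = 3 h 51 min 18 s.
Timecode: 03:51:18:16.

03:51:18:16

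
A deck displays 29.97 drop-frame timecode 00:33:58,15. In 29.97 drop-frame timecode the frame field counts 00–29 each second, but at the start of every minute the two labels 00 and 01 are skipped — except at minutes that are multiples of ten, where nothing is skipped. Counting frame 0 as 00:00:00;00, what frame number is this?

61095

Complete 10-minute blocks: 3, each 17982 frames → 53946.
Remaining 3 whole minutes in the current block: 1800 + 2 × 1798 = 5396 frames.
Within the current minute: 58 × 30 + 15 − 2 = 1753 (labels ;00/;01 skipped at this minute). Total = 53946 + 5396 + 1753 = 61095.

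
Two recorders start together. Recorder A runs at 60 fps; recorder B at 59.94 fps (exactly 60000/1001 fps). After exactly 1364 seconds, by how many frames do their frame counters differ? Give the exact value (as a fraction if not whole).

A emits 60 × 1364 = 81840 frames; B emits 60000/1001 × 1364 = 7440000/91.
Difference = 7440/91 frames (≈ 81.7582); B is behind A.

7440/91 frames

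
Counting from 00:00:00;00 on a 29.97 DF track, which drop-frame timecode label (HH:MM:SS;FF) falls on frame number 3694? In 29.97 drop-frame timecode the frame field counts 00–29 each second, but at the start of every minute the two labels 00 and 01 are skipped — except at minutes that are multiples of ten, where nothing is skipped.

Each 10-minute DF block holds 10 × 60 × 30 − 9 × 2 = 17982 frames. 3694 ÷ 17982 → 0 full blocks, remainder 3694.
Within the partial block the first minute is 1800 frames and each further minute 1798, so 2 further minute boundaries passed. Total skipped labels = 18 × 0 + 2 × 2 = 4.
Non-drop label index = 3694 + 4 = 3698; at 30 labels/s that is 00:02:03:08, i.e. DF 00:02:03;08.

00:02:03;08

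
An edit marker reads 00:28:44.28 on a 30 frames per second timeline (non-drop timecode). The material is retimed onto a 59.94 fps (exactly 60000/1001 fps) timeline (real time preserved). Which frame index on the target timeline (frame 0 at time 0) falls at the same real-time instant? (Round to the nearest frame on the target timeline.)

Source frame index: (0×3600 + 28×60 + 44) × 30 + 28 = 51748.
Real time: 51748 / (30) = 25874/15 s.
Target frame: (25874/15) × (60000/1001) = 103496000/1001 ≈ 103392.607 → 103393.

frame 103393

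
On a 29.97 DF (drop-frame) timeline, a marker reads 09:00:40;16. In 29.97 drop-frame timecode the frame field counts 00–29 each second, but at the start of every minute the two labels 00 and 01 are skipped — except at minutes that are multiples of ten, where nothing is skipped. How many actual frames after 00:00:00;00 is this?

972244

Complete 10-minute blocks: 54, each 17982 frames → 971028.
Remaining 0 whole minutes in the current block: 0 frames.
Within the current minute: 40 × 30 + 16 = 1216. Total = 971028 + 0 + 1216 = 972244.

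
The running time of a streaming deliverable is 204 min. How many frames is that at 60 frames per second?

204 min = 12240 s.
Frames = 12240 × 60 = 734400.

734400 frames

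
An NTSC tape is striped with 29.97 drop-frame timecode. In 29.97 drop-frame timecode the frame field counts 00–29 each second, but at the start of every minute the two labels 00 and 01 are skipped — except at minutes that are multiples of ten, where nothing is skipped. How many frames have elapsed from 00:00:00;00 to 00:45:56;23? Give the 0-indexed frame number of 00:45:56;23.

Complete 10-minute blocks: 4, each 17982 frames → 71928.
Remaining 5 whole minutes in the current block: 1800 + 4 × 1798 = 8992 frames.
Within the current minute: 56 × 30 + 23 − 2 = 1701 (labels ;00/;01 skipped at this minute). Total = 71928 + 8992 + 1701 = 82621.

82621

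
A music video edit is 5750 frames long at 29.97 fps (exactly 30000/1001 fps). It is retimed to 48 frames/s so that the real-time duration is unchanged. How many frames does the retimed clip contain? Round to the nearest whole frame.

9209 frames

Frames at target rate = 5750 × (48) / (30000/1001) = 46046/5 ≈ 9209.200.
Nearest whole frame: 9209.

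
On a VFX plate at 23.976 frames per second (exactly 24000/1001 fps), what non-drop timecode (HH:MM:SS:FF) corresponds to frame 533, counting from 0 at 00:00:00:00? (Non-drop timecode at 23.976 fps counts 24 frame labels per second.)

00:00:22:05

533 ÷ 24 = 22 full seconds, remainder 5 frames.
22 s = 0 h 0 min 22 s.
Timecode: 00:00:22:05.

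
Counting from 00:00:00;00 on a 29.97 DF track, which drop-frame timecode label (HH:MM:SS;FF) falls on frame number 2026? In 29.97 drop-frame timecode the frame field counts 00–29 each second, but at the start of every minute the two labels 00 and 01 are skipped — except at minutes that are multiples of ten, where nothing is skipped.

Ten DF minutes hold 17982 frames, so frame 2026 lies in block 0 (frames 0–17981) with 2026 frames into that block.
The block's first minute is 1800 frames and the rest 1798 each; 2026 frames reaches minute 1, so 0 × 18 + 1 × 2 = 2 labels have been skipped so far.
Adding those back, label number 2026 + 2 = 2028 at 30 labels/s is 67 s + 18 f = 0 h 1 min 7 s frame 18, i.e. 00:01:07;18.

00:01:07;18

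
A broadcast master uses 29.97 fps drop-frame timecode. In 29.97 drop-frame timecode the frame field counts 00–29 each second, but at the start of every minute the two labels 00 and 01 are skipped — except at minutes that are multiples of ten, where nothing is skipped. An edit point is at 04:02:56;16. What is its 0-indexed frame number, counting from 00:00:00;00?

Complete 10-minute blocks: 24, each 17982 frames → 431568.
Remaining 2 whole minutes in the current block: 1800 + 1 × 1798 = 3598 frames.
Within the current minute: 56 × 30 + 16 − 2 = 1694 (labels ;00/;01 skipped at this minute). Total = 431568 + 3598 + 1694 = 436860.

436860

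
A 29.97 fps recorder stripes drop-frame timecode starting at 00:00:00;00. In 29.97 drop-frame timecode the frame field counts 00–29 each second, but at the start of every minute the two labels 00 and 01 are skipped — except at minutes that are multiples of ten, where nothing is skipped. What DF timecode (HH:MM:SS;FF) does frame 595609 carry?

05:31:13;15

Ten DF minutes hold 17982 frames, so frame 595609 lies in block 33 (frames 593406–611387) with 2203 frames into that block.
The block's first minute is 1800 frames and the rest 1798 each; 2203 frames reaches minute 1, so 33 × 18 + 1 × 2 = 596 labels have been skipped so far.
Adding those back, label number 595609 + 596 = 596205 at 30 labels/s is 19873 s + 15 f = 5 h 31 min 13 s frame 15, i.e. 05:31:13;15.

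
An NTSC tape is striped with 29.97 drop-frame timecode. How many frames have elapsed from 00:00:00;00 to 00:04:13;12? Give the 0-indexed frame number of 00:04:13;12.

As if non-drop at 30 labels/s: (0 × 3600 + 4 × 60 + 13) × 30 + 12 = 7602.
Minute boundaries passed: 4; those not divisible by 10: 4 − 0 = 4; dropped labels = 2 × 4 = 8.
Actual frame index = 7602 − 8 = 7594.

7594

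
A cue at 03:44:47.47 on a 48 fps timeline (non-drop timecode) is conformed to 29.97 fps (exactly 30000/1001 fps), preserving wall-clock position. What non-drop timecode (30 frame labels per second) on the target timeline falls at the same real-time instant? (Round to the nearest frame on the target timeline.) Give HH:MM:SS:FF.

03:44:34:15

Source frame index: (3×3600 + 44×60 + 47) × 48 + 47 = 647423.
Real time: 647423 / (48) = 647423/48 s.
Target frame: (647423/48) × (30000/1001) = 57805625/143 ≈ 404235.140 → 404235.
At 30 labels/s: frame 404235 → 03:44:34:15.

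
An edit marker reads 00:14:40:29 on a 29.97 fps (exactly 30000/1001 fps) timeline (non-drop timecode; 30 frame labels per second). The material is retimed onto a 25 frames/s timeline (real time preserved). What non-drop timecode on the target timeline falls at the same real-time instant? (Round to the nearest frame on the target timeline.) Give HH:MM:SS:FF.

Source frame index: (0×3600 + 14×60 + 40) × 30 + 29 = 26429.
Real time: 26429 / (30000/1001) = 26455429/30000 s.
Target frame: (26455429/30000) × (25) = 26455429/1200 ≈ 22046.191 → 22046.
At 25 labels/s: frame 22046 → 00:14:41:21.

00:14:41:21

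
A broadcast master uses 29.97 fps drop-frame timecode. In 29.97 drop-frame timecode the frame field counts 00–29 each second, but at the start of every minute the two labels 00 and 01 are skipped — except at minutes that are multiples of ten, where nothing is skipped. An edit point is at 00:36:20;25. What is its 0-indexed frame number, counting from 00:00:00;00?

65359

As if non-drop at 30 labels/s: (0 × 3600 + 36 × 60 + 20) × 30 + 25 = 65425.
Minute boundaries passed: 36; those not divisible by 10: 36 − 3 = 33; dropped labels = 2 × 33 = 66.
Actual frame index = 65425 − 66 = 65359.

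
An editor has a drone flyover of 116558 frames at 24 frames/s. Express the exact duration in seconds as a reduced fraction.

58279/12 seconds

Running time = 116558 ÷ (24) = 116558 × 1/24 = 58279/12 s.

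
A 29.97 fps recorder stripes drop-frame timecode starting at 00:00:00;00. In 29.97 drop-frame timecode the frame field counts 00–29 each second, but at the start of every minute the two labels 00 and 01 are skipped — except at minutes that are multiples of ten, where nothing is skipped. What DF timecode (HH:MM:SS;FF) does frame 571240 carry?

05:17:40;12

Each 10-minute DF block holds 10 × 60 × 30 − 9 × 2 = 17982 frames. 571240 ÷ 17982 → 31 full blocks, remainder 13798.
Within the partial block the first minute is 1800 frames and each further minute 1798, so 7 further minute boundaries passed. Total skipped labels = 18 × 31 + 2 × 7 = 572.
Non-drop label index = 571240 + 572 = 571812; at 30 labels/s that is 05:17:40:12, i.e. DF 05:17:40;12.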